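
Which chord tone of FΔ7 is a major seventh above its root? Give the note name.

Fmaj7: F A C E.
The root is F. A major seventh above F is E.
E is the chord's 7th.

E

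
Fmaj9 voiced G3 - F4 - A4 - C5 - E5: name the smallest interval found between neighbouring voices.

minor third

Adjacent intervals: G3→F4 = minor seventh; F4→A4 = major third; A4→C5 = minor third; C5→E5 = major third.
The smallest is A4 to C5, a minor third (3 semitones).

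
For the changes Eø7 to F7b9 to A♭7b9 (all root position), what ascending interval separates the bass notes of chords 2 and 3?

The roots are F and A♭.
3 letter names make it a third; at 3 semitones (a half step narrower than major) the quality is minor.

minor third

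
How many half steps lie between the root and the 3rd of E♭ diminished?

E♭dim: E♭ G♭ B𝄫.
E♭ to G♭ is a minor third: 3 semitones.

3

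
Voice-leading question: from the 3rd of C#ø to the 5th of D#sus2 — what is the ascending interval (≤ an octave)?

C#ø has E as its 3rd, and D#sus2 has A# as its 5th.
E up to A# is 6 semitones, a half step wider than a perfect fourth, so the interval is augmented.

augmented fourth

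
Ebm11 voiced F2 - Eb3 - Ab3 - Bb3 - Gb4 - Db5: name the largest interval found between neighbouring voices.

m7

Adjacent intervals: F2→Eb3 = minor seventh; Eb3→Ab3 = perfect fourth; Ab3→Bb3 = major second; Bb3→Gb4 = minor sixth; Gb4→Db5 = perfect fifth.
The largest is F2 to Eb3, a minor seventh (10 semitones).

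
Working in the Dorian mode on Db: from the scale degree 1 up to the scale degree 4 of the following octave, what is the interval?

The scale runs Db Eb Fb Gb Ab Bb Cb.
That puts Db below Gb.
Db up to Gb spans 11 letter names and 17 semitones — a perfect eleventh.

perfect 11th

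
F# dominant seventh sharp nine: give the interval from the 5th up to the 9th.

F# dominant seventh sharp nine is spelled F#-A#-C#-E-G##.
That puts C# below G##.
C# up to G## is 8 semitones, a half step wider than a perfect fifth, so the interval is augmented.

augmented 5th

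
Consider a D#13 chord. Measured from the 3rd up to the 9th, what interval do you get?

The chord tones of D#13 (D# dominant thirteenth) are D# F## A# C# E# B#.
The 3rd is F## and the 9th is E#.
F## up to E# is 10 semitones, a half step narrower than a major seventh, so the interval is minor.

minor 7th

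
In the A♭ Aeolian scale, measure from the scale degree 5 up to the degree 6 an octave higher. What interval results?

minor ninth

A♭ natural minor: A♭ B♭ C♭ D♭ E♭ F♭ G♭.
The scale degree 5 is E♭ and the degree 6 (up an octave) is F♭.
E♭ up to F♭ is 13 semitones, a half step narrower than a major ninth, so the interval is minor.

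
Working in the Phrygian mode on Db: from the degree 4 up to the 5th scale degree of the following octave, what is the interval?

major ninth

Spelling the Phrygian mode on Db: Db Ebb Fb Gb Ab Bbb Cb.
So we need the interval from Gb up to Ab.
From Gb to Ab is 14 semitones, exactly the major ninth.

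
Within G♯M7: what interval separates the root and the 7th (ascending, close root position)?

The chord tones of G♯ major seventh are G♯-B♯-D♯-F𝄪.
That puts G♯ below F𝄪.
Counting 7 letters and 11 half steps from G♯ gives a major seventh.

major 7th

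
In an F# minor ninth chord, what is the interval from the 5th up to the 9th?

perfect fifth

F#m9 (F# minor ninth) is spelled F#, A, C#, E, G#.
5th = C#; 9th = G#.
From C# to G# is 7 semitones, exactly the perfect fifth.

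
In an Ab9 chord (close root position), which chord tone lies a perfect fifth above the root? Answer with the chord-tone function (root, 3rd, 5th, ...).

Ab9 is spelled Ab-C-Eb-Gb-Bb.
The root is Ab. A perfect fifth above Ab is Eb.
Eb is the chord's 5th.

5th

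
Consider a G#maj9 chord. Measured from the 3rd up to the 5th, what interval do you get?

G#maj9 (G# major ninth) is spelled G#-B#-D#-F##-A#.
3rd = B#; 5th = D#.
B# up to D# is 3 semitones, a half step narrower than a major third, so the interval is minor.

m3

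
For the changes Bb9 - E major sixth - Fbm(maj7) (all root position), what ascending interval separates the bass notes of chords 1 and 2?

augmented fourth

The roots are Bb and E.
4 letter names make it a fourth; at 6 semitones (a half step wider than perfect) the quality is augmented.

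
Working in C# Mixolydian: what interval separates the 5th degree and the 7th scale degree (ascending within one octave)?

minor 3rd

C# mixolydian: C# D# E# F# G# A# B.
That puts G# below B.
3 letter names make it a third; at 3 semitones (a half step narrower than major) the quality is minor.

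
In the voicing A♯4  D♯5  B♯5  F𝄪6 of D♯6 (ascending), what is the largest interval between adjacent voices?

Adjacent intervals: A♯4→D♯5 = perfect fourth; D♯5→B♯5 = major sixth; B♯5→F𝄪6 = perfect fifth.
The largest is D♯5 to B♯5, a major sixth (9 semitones).

major sixth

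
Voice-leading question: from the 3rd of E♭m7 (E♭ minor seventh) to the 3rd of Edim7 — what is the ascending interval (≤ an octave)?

augmented unison

The 3rd of E♭m7 (E♭ minor seventh) is G♭; the 3rd of Edim7 is G.
1 letter names make it a unison; at 1 semitone (a half step wider than perfect) the quality is augmented.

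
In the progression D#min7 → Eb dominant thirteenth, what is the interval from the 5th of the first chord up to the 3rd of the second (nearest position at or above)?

d7

The 5th of D#min7 is A#; the 3rd of Eb dominant thirteenth is G.
From A# to G: 9 semitones over a seventh = diminished.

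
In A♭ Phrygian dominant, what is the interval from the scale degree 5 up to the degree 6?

minor second

Spelling A♭ Phrygian dominant: A♭ B𝄫 C D♭ E♭ F♭ G♭.
So we need the interval from E♭ up to F♭.
2 letter names make it a second; at 1 semitone (a half step narrower than major) the quality is minor.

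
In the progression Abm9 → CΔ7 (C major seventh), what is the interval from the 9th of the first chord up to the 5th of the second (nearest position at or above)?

Abm9 has Bb as its 9th, and CΔ7 (C major seventh) has G as its 5th.
From Bb to G is 9 semitones, exactly the major sixth.

major 6th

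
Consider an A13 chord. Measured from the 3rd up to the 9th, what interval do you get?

m7

A dominant thirteenth: A-C#-E-G-B-F#.
3rd = C#; 9th = B.
7 letter names make it a seventh; at 10 semitones (a half step narrower than major) the quality is minor.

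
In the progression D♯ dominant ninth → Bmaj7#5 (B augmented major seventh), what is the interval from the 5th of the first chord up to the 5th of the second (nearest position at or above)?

major sixth

D♯ dominant ninth has A♯ as its 5th, and Bmaj7#5 (B augmented major seventh) has F𝄪 as its 5th.
A♯ up to F𝄪 spans 6 letter names and 9 semitones — a major sixth.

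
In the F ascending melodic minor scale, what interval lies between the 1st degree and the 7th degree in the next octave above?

The scale runs F G Ab Bb C D E.
So we need the interval from F up to E.
F up to E spans 14 letter names and 23 semitones — a major fourteenth.

major fourteenth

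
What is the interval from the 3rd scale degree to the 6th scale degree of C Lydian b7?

C lydian dominant: C D E F# G A Bb.
3rd scale degree = E; 6th degree = A.
E up to A spans 4 letter names and 5 semitones — a perfect fourth.

perfect fourth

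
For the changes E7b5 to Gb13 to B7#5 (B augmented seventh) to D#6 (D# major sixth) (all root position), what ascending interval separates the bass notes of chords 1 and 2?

The roots are E and Gb.
E up to Gb is 2 semitones, a whole step narrower than a major third, so the interval is diminished.

diminished third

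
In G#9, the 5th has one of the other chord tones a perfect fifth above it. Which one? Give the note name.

A#

Spelling the chord: G#-B#-D#-F#-A#.
The 5th is D#. A perfect fifth above D# is A#.
A# is the chord's 9th.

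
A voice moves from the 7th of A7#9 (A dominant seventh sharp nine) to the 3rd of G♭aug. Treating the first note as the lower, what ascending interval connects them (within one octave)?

minor third

A7#9 (A dominant seventh sharp nine) has G as its 7th, and G♭aug has B♭ as its 3rd.
From G to B♭: 3 semitones over a third = minor.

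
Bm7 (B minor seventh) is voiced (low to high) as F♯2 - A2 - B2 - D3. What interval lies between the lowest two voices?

minor third

Those voices are F♯2 and A2.
3 letter names make it a third; at 3 semitones (a half step narrower than major) the quality is minor.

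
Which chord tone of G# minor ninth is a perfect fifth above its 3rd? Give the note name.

F#

Spelling the chord: G# B D# F# A#.
The 3rd is B. A perfect fifth above B is F#.
F# is the chord's 7th.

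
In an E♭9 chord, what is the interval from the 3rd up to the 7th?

E♭9 (E♭ dominant ninth) is spelled E♭–G–B♭–D♭–F.
The 3rd is G and the 7th is D♭.
From G to D♭: 6 semitones over a fifth = diminished.

diminished fifth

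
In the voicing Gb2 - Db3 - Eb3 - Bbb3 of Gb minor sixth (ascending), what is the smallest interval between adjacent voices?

major 2nd

Adjacent intervals: Gb2→Db3 = perfect fifth; Db3→Eb3 = major second; Eb3→Bbb3 = diminished fifth.
The smallest is Db3 to Eb3, a major second (2 semitones).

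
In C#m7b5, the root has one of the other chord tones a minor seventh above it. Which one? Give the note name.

C#m7b5 (C# half-diminished seventh) is spelled C#-E-G-B.
The root is C#. A minor seventh above C# is B.
B is the chord's 7th.

B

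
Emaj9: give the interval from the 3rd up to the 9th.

minor seventh

The chord tones of Emaj9 are E, G#, B, D#, F#.
3rd = G#; 9th = F#.
G# up to F# is 10 semitones, a half step narrower than a major seventh, so the interval is minor.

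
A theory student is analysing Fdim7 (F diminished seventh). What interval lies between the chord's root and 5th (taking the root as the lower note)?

diminished fifth

Spelling the chord: F Ab Cb Ebb.
Root = F; 5th = Cb.
5 letter names make it a fifth; at 6 semitones (a half step narrower than perfect) the quality is diminished.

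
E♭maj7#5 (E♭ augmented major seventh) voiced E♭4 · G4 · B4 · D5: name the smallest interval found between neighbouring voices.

Adjacent intervals: E♭4→G4 = major third; G4→B4 = major third; B4→D5 = minor third.
The smallest is B4 to D5, a minor third (3 semitones).

minor third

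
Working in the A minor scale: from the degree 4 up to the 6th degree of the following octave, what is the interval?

The scale runs A B C D E F G.
The degree 4 is D and the degree 6 (up an octave) is F.
From D to F: 15 semitones over a tenth = minor.

m10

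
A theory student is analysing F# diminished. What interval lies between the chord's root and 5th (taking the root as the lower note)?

The chord tones of F#° are F#-A-C.
Root = F#; 5th = C.
F# up to C is 6 semitones, a half step narrower than a perfect fifth, so the interval is diminished.

diminished fifth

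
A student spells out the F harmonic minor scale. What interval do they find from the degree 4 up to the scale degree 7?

F harmonic minor: F G Ab Bb C Db E.
Degree 4 = Bb; degree 7 = E.
4 letter names make it a fourth; at 6 semitones (a half step wider than perfect) the quality is augmented.

augmented fourth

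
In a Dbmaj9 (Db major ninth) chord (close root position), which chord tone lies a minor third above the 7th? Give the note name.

Eb

Db major ninth: Db–F–Ab–C–Eb.
The 7th is C. A minor third above C is Eb.
Eb is the chord's 9th.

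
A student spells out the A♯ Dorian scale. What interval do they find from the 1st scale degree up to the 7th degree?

m7

A♯ dorian: A♯ B♯ C♯ D♯ E♯ F𝄪 G♯.
The 1st scale degree is A♯ and the 7th scale degree is G♯.
From A♯ to G♯: 10 semitones over a seventh = minor.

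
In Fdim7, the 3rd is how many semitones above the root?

The chord tones of F diminished seventh are F, Ab, Cb, Ebb.
F to Ab is a minor third: 3 semitones.

3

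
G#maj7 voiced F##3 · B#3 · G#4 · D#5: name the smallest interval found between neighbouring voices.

P4

Adjacent intervals: F##3→B#3 = perfect fourth; B#3→G#4 = minor sixth; G#4→D#5 = perfect fifth.
The smallest is F##3 to B#3, a perfect fourth (5 semitones).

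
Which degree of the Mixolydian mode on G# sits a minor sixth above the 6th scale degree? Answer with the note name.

The scale is G# A# B# C# D# E# F#.
The 6th scale degree is E#; a minor sixth above that is C# — scale degree 4.

C#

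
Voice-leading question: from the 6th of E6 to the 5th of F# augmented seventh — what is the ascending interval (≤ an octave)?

augmented 1st

The 6th of E6 is C#; the 5th of F# augmented seventh is C##.
1 letter names make it a unison; at 1 semitone (a half step wider than perfect) the quality is augmented.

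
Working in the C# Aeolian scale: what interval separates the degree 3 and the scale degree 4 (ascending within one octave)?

major second

The scale runs C# D# E F# G# A B.
That puts E below F#.
Counting 2 letters and 2 half steps from E gives a major second.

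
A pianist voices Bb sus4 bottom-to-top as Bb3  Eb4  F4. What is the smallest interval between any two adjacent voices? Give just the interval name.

Adjacent intervals: Bb3→Eb4 = perfect fourth; Eb4→F4 = major second.
The smallest is Eb4 to F4, a major second (2 semitones).

major second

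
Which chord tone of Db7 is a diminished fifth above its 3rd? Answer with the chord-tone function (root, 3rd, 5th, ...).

Spelling the chord: Db–F–Ab–Cb.
The 3rd is F. A diminished fifth above F is Cb.
Cb is the chord's 7th.

7th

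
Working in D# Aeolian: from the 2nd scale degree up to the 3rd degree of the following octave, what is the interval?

minor ninth

D# natural minor: D# E# F# G# A# B C#.
That puts E# below F#.
9 letter names make it a ninth; at 13 semitones (a half step narrower than major) the quality is minor.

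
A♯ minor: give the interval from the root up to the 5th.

perfect fifth

A♯m: A♯–C♯–E♯.
The root is A♯ and the 5th is E♯.
Counting 5 letters and 7 half steps from A♯ gives a perfect fifth.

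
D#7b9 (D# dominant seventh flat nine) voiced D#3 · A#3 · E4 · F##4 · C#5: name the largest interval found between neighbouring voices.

P5

Adjacent intervals: D#3→A#3 = perfect fifth; A#3→E4 = diminished fifth; E4→F##4 = augmented second; F##4→C#5 = diminished fifth.
The largest is D#3 to A#3, a perfect fifth (7 semitones).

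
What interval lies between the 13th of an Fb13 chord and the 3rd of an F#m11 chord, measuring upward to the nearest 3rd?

Fb13 has Db as its 13th, and F#m11 has A as its 3rd.
5 letter names make it a fifth; at 8 semitones (a half step wider than perfect) the quality is augmented.

augmented fifth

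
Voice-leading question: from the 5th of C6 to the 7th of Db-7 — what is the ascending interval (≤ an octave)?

C6 has G as its 5th, and Db-7 has Cb as its 7th.
From G to Cb: 4 semitones over a fourth = diminished.

diminished fourth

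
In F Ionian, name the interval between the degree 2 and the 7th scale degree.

F major: F G A Bb C D E.
So we need the interval from G up to E.
Counting 6 letters and 9 half steps from G gives a major sixth.

major sixth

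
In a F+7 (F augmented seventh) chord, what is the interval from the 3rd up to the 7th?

F augmented seventh: F-A-C#-Eb.
3rd = A; 7th = Eb.
From A to Eb: 6 semitones over a fifth = diminished.

diminished fifth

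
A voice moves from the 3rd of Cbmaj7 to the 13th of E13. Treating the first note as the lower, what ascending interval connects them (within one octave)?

augmented 6th

The 3rd of Cbmaj7 is Eb; the 13th of E13 is C#.
Eb up to C# is 10 semitones, a half step wider than a major sixth, so the interval is augmented.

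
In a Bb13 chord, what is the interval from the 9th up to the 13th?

Spelling the chord: Bb–D–F–Ab–C–G.
The 9th is C and the 13th is G.
Counting 5 letters and 7 half steps from C gives a perfect fifth.

perfect 5th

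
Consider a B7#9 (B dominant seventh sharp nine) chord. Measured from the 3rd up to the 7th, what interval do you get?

Spelling the chord: B–D#–F#–A–C##.
The 3rd is D# and the 7th is A.
From D# to A: 6 semitones over a fifth = diminished.

diminished fifth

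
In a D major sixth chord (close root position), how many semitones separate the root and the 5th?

7

D6 is spelled D–F#–A–B.
D to A is a perfect fifth: 7 semitones.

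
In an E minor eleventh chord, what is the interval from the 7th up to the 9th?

major 3rd

Spelling the chord: E, G, B, D, F♯, A.
7th = D; 9th = F♯.
D up to F♯ spans 3 letter names and 4 semitones — a major third.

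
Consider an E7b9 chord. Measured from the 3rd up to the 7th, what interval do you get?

diminished fifth

The chord tones of E dominant seventh flat nine are E–G#–B–D–F.
The 3rd is G# and the 7th is D.
From G# to D: 6 semitones over a fifth = diminished.
That tritone between 3rd and 7th is what gives the dominant seventh its pull toward resolution.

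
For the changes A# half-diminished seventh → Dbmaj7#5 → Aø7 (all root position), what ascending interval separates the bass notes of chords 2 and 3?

The roots are Db and A.
5 letter names make it a fifth; at 8 semitones (a half step wider than perfect) the quality is augmented.

augmented fifth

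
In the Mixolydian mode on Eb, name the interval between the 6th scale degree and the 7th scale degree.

m2

Spelling the Mixolydian mode on Eb: Eb F G Ab Bb C Db.
That puts C below Db.
From C to Db: 1 semitone over a second = minor.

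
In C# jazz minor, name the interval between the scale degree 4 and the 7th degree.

augmented 4th

C# melodic minor: C# D# E F# G# A# B#.
Scale degree 4 = F#; degree 7 = B#.
From F# to B#: 6 semitones over a fourth = augmented.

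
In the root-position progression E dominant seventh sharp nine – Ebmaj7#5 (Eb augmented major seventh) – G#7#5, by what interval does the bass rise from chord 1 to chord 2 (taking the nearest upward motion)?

d8

The roots are E and Eb.
From E to Eb: 11 semitones over an octave = diminished.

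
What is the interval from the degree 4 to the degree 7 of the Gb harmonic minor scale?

augmented fourth

The scale runs Gb Ab Bbb Cb Db Ebb F.
Degree 4 = Cb; 7th degree = F.
4 letter names make it a fourth; at 6 semitones (a half step wider than perfect) the quality is augmented.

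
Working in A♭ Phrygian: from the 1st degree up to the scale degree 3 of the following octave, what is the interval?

The scale runs A♭ B𝄫 C♭ D♭ E♭ F♭ G♭.
The 1st degree is A♭ and the 3rd degree (up an octave) is C♭.
From A♭ to C♭: 15 semitones over a tenth = minor.

minor tenth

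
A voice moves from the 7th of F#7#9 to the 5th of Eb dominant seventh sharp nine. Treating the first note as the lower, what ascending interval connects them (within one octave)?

F#7#9 has E as its 7th, and Eb dominant seventh sharp nine has Bb as its 5th.
5 letter names make it a fifth; at 6 semitones (a half step narrower than perfect) the quality is diminished.

diminished 5th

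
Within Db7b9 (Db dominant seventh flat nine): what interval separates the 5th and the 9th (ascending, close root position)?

Spelling the chord: Db F Ab Cb Ebb.
So we need the interval from Ab up to Ebb.
Ab up to Ebb is 6 semitones, a half step narrower than a perfect fifth, so the interval is diminished.

diminished fifth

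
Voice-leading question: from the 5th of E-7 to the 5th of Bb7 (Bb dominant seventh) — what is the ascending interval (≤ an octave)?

diminished fifth

E-7 has B as its 5th, and Bb7 (Bb dominant seventh) has F as its 5th.
B up to F is 6 semitones, a half step narrower than a perfect fifth, so the interval is diminished.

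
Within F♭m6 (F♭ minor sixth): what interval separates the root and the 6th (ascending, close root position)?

F♭ minor sixth is spelled F♭-A𝄫-C♭-D♭.
Root = F♭; 6th = D♭.
From F♭ to D♭ is 9 semitones, exactly the major sixth.

major sixth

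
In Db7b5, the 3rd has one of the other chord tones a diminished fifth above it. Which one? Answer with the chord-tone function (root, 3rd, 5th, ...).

7th

Db dominant seventh flat five: Db–F–Abb–Cb.
The 3rd is F. A diminished fifth above F is Cb.
Cb is the chord's 7th.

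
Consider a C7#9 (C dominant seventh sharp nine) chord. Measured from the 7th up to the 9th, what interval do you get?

A3

C7#9 (C dominant seventh sharp nine) is spelled C–E–G–Bb–D#.
7th = Bb; 9th = D#.
Bb up to D# is 5 semitones, a half step wider than a major third, so the interval is augmented.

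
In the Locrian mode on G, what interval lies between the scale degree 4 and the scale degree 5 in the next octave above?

m9

The scale runs G Ab Bb C Db Eb F.
So we need the interval from C up to Db.
C up to Db is 13 semitones, a half step narrower than a major ninth, so the interval is minor.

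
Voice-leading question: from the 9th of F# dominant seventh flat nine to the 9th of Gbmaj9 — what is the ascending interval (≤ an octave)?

F# dominant seventh flat nine has G as its 9th, and Gbmaj9 has Ab as its 9th.
From G to Ab: 1 semitone over a second = minor.

minor 2nd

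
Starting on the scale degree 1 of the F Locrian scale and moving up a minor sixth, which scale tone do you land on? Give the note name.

Db

The scale is F Gb Ab Bb Cb Db Eb.
The scale degree 1 is F; a minor sixth above that is Db — scale degree 6.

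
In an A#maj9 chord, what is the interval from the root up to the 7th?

major seventh

A#maj9 (A# major ninth) is spelled A#–C##–E#–G##–B#.
So we need the interval from A# up to G##.
Counting 7 letters and 11 half steps from A# gives a major seventh.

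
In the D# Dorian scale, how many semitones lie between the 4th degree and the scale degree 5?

The scale is D# E# F# G# A# B# C#.
G# up to A# is a major second — 2 semitones.

2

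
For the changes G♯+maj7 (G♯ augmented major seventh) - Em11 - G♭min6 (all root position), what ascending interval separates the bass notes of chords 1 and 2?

minor sixth

The roots are G♯ and E.
From G♯ to E: 8 semitones over a sixth = minor.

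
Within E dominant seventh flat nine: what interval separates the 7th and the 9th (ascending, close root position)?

minor 3rd

E7b9 (E dominant seventh flat nine) is spelled E-G♯-B-D-F.
The 7th is D and the 9th is F.
From D to F: 3 semitones over a third = minor.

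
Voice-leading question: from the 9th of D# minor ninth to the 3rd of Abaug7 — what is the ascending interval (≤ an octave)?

D# minor ninth has E# as its 9th, and Abaug7 has C as its 3rd.
E# up to C is 7 semitones, a whole step narrower than a major sixth, so the interval is diminished.

diminished sixth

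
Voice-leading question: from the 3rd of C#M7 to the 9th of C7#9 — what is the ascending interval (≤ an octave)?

m7

The 3rd of C#M7 is E#; the 9th of C7#9 is D#.
E# up to D# is 10 semitones, a half step narrower than a major seventh, so the interval is minor.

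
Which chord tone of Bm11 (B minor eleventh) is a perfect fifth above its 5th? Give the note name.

C#

Spelling the chord: B D F♯ A C♯ E.
The 5th is F♯. A perfect fifth above F♯ is C♯.
C♯ is the chord's 9th.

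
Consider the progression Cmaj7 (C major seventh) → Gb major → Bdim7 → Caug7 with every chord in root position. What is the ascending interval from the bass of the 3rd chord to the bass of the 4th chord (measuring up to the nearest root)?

The roots are B and C.
2 letter names make it a second; at 1 semitone (a half step narrower than major) the quality is minor.

minor second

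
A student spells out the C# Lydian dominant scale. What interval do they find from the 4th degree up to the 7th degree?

d4

The scale runs C# D# E# F## G# A# B.
That puts F## below B.
4 letter names make it a fourth; at 4 semitones (a half step narrower than perfect) the quality is diminished.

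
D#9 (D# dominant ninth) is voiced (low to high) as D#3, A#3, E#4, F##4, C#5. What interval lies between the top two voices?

diminished 5th

Those voices are F##4 and C#5.
5 letter names make it a fifth; at 6 semitones (a half step narrower than perfect) the quality is diminished.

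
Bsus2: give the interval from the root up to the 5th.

Bsus2: B, C#, F#.
The root is B and the 5th is F#.
From B to F# is 7 semitones, exactly the perfect fifth.

perfect fifth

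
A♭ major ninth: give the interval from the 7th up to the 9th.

A♭maj9: A♭-C-E♭-G-B♭.
7th = G; 9th = B♭.
From G to B♭: 3 semitones over a third = minor.

m3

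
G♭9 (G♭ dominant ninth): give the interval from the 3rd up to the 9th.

G♭9 (G♭ dominant ninth): G♭ B♭ D♭ F♭ A♭.
The 3rd is B♭ and the 9th is A♭.
7 letter names make it a seventh; at 10 semitones (a half step narrower than major) the quality is minor.

m7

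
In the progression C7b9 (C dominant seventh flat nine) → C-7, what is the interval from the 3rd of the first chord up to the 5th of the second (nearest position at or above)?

minor third

C7b9 (C dominant seventh flat nine) has E as its 3rd, and C-7 has G as its 5th.
E up to G is 3 semitones, a half step narrower than a major third, so the interval is minor.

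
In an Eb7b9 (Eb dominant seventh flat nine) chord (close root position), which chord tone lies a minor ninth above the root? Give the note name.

The chord tones of Eb dominant seventh flat nine are Eb G Bb Db Fb.
The root is Eb. A minor ninth above Eb is Fb.
Fb is the chord's 9th.

Fb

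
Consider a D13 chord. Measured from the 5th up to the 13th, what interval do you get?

major ninth

The chord tones of D13 (D dominant thirteenth) are D-F#-A-C-E-B.
That puts A below B.
From A to B is 14 semitones, exactly the major ninth.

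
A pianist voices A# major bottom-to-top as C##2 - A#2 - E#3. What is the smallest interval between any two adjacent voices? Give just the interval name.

perfect fifth

Adjacent intervals: C##2→A#2 = minor sixth; A#2→E#3 = perfect fifth.
The smallest is A#2 to E#3, a perfect fifth (7 semitones).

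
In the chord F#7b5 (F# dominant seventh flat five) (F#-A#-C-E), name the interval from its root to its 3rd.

So we need the interval from F# up to A#.
From F# to A# is 4 semitones, exactly the major third.

major third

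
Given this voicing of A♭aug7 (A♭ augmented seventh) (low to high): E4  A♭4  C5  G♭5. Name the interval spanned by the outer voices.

d10

The outer voices are E4 and G♭5.
From E to G♭: 14 semitones over a tenth = diminished.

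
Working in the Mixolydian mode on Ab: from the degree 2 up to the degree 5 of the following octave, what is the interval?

perfect eleventh

The scale runs Ab Bb C Db Eb F Gb.
So we need the interval from Bb up to Eb.
Counting 11 letters and 17 half steps from Bb gives a perfect eleventh.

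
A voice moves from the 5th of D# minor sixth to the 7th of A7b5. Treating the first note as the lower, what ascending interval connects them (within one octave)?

D# minor sixth has A# as its 5th, and A7b5 has G as its 7th.
From A# to G: 9 semitones over a seventh = diminished.

d7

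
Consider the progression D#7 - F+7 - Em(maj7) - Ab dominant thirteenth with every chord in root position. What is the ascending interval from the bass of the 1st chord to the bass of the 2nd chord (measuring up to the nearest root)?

diminished 3rd

The roots are D# and F.
D# up to F is 2 semitones, a whole step narrower than a major third, so the interval is diminished.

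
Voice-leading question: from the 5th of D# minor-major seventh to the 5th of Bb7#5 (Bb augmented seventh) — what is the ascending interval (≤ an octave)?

The 5th of D# minor-major seventh is A#; the 5th of Bb7#5 (Bb augmented seventh) is F#.
From A# to F#: 8 semitones over a sixth = minor.

m6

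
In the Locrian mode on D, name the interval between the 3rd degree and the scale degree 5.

D locrian: D Eb F G Ab Bb C.
That puts F below Ab.
F up to Ab is 3 semitones, a half step narrower than a major third, so the interval is minor.

minor 3rd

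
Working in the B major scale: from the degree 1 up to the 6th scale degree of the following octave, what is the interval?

major thirteenth

B major: B C♯ D♯ E F♯ G♯ A♯.
So we need the interval from B up to G♯.
From B to G♯ is 21 semitones, exactly the major thirteenth.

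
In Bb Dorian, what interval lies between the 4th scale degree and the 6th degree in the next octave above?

major tenth

Spelling Bb Dorian: Bb C Db Eb F G Ab.
That puts Eb below G.
Eb up to G spans 10 letter names and 16 semitones — a major tenth.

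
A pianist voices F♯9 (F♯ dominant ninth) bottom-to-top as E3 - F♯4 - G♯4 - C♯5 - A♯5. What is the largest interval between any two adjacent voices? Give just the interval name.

Adjacent intervals: E3→F♯4 = major ninth; F♯4→G♯4 = major second; G♯4→C♯5 = perfect fourth; C♯5→A♯5 = major sixth.
The largest is E3 to F♯4, a major ninth (14 semitones).

major ninth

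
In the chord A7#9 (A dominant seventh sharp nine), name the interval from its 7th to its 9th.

augmented 3rd

A dominant seventh sharp nine: A–C♯–E–G–B♯.
So we need the interval from G up to B♯.
From G to B♯: 5 semitones over a third = augmented.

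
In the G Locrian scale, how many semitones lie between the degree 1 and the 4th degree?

The scale is G A♭ B♭ C D♭ E♭ F.
G up to C is a perfect fourth — 5 semitones.

5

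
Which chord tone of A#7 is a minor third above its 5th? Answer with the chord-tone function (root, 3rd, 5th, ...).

A# dominant seventh is spelled A#–C##–E#–G#.
The 5th is E#. A minor third above E# is G#.
G# is the chord's 7th.

7th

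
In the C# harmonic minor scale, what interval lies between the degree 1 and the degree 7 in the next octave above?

M14

C# harmonic minor: C# D# E F# G# A B#.
The degree 1 is C# and the 7th degree (up an octave) is B#.
C# up to B# spans 14 letter names and 23 semitones — a major fourteenth.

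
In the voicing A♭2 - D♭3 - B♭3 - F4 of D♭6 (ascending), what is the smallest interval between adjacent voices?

perfect fourth

Adjacent intervals: A♭2→D♭3 = perfect fourth; D♭3→B♭3 = major sixth; B♭3→F4 = perfect fifth.
The smallest is A♭2 to D♭3, a perfect fourth (5 semitones).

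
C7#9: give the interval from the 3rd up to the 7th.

The chord tones of C dominant seventh sharp nine are C-E-G-Bb-D#.
So we need the interval from E up to Bb.
E up to Bb is 6 semitones, a half step narrower than a perfect fifth, so the interval is diminished.
That tritone between 3rd and 7th is what gives the dominant seventh its pull toward resolution.

diminished 5th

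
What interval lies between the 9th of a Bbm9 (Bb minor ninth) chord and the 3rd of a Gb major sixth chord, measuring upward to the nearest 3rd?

The 9th of Bbm9 (Bb minor ninth) is C; the 3rd of Gb major sixth is Bb.
7 letter names make it a seventh; at 10 semitones (a half step narrower than major) the quality is minor.

minor 7th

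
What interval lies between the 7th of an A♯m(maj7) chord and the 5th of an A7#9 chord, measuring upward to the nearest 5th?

diminished sixth

A♯m(maj7) has G𝄪 as its 7th, and A7#9 has E as its 5th.
From G𝄪 to E: 7 semitones over a sixth = diminished.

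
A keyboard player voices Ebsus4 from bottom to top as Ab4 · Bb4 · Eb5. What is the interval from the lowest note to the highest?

perfect 5th

The outer voices are Ab4 and Eb5.
From Ab to Eb is 7 semitones, exactly the perfect fifth.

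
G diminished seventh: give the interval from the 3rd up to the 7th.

Gdim7 (G diminished seventh) is spelled G-Bb-Db-Fb.
So we need the interval from Bb up to Fb.
Bb up to Fb is 6 semitones, a half step narrower than a perfect fifth, so the interval is diminished.

diminished fifth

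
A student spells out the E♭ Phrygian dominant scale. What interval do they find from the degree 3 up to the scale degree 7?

The scale runs E♭ F♭ G A♭ B♭ C♭ D♭.
That puts G below D♭.
5 letter names make it a fifth; at 6 semitones (a half step narrower than perfect) the quality is diminished.

d5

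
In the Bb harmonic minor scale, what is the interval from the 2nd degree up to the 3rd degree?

The scale runs Bb C Db Eb F Gb A.
That puts C below Db.
From C to Db: 1 semitone over a second = minor.

minor second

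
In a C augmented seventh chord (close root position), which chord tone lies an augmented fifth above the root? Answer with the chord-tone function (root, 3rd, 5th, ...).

Caug7 (C augmented seventh) is spelled C, E, G#, Bb.
The root is C. An augmented fifth above C is G#.
G# is the chord's 5th.

5th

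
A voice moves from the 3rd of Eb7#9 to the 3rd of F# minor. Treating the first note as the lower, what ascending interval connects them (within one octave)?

Eb7#9 has G as its 3rd, and F# minor has A as its 3rd.
G up to A spans 2 letter names and 2 semitones — a major second.

major second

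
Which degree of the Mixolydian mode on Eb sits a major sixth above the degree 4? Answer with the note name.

F

The scale is Eb F G Ab Bb C Db.
The degree 4 is Ab; a major sixth above that is F — scale degree 2.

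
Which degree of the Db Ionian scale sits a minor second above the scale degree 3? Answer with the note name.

Gb

The scale is Db Eb F Gb Ab Bb C.
The scale degree 3 is F; a minor second above that is Gb — scale degree 4.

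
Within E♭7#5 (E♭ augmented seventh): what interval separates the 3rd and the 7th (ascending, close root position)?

Spelling the chord: E♭, G, B, D♭.
So we need the interval from G up to D♭.
5 letter names make it a fifth; at 6 semitones (a half step narrower than perfect) the quality is diminished.
This 3–7 tritone is the characteristic tension at the heart of the dominant sound.

d5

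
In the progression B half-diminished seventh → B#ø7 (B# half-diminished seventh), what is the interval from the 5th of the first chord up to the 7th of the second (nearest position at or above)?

augmented third

B half-diminished seventh has F as its 5th, and B#ø7 (B# half-diminished seventh) has A# as its 7th.
F up to A# is 5 semitones, a half step wider than a major third, so the interval is augmented.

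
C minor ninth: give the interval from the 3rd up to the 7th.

Cmin9 (C minor ninth) is spelled C–Eb–G–Bb–D.
The 3rd is Eb and the 7th is Bb.
From Eb to Bb is 7 semitones, exactly the perfect fifth.

P5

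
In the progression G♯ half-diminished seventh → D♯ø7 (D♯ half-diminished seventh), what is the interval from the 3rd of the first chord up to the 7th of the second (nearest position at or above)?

M2

G♯ half-diminished seventh has B as its 3rd, and D♯ø7 (D♯ half-diminished seventh) has C♯ as its 7th.
From B to C♯ is 2 semitones, exactly the major second.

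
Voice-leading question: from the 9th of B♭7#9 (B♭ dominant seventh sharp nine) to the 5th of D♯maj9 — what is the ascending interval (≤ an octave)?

major sixth

The 9th of B♭7#9 (B♭ dominant seventh sharp nine) is C♯; the 5th of D♯maj9 is A♯.
C♯ up to A♯ spans 6 letter names and 9 semitones — a major sixth.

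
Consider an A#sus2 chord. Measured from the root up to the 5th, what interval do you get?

perfect fifth

A#sus2 is spelled A#, B#, E#.
Root = A#; 5th = E#.
From A# to E# is 7 semitones, exactly the perfect fifth.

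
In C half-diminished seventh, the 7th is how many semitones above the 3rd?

Spelling the chord: C, E♭, G♭, B♭.
E♭ to B♭ is a perfect fifth: 7 semitones.

7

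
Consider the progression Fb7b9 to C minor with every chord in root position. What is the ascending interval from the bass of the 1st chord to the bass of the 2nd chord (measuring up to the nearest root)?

The roots are Fb and C.
Fb up to C is 8 semitones, a half step wider than a perfect fifth, so the interval is augmented.

augmented fifth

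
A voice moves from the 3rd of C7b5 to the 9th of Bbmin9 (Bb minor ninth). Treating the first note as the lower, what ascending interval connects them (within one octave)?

The 3rd of C7b5 is E; the 9th of Bbmin9 (Bb minor ninth) is C.
From E to C: 8 semitones over a sixth = minor.

minor 6th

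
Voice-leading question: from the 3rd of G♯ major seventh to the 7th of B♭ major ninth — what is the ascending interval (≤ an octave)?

The 3rd of G♯ major seventh is B♯; the 7th of B♭ major ninth is A.
7 letter names make it a seventh; at 9 semitones (a whole step narrower than major) the quality is diminished.

diminished 7th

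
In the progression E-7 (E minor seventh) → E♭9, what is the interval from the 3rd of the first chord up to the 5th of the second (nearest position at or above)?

The 3rd of E-7 (E minor seventh) is G; the 5th of E♭9 is B♭.
3 letter names make it a third; at 3 semitones (a half step narrower than major) the quality is minor.

minor third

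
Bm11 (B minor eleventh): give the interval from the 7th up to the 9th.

Bm11 is spelled B, D, F#, A, C#, E.
The 7th is A and the 9th is C#.
A up to C# spans 3 letter names and 4 semitones — a major third.

major third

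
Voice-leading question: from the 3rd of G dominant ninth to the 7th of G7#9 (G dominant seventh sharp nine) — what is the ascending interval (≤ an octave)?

The 3rd of G dominant ninth is B; the 7th of G7#9 (G dominant seventh sharp nine) is F.
From B to F: 6 semitones over a fifth = diminished.

diminished fifth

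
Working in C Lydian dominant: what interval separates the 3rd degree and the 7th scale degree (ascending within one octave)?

diminished fifth

The scale runs C D E F# G A Bb.
That puts E below Bb.
E up to Bb is 6 semitones, a half step narrower than a perfect fifth, so the interval is diminished.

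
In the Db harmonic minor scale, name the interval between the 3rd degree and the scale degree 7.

augmented fifth

Spelling the Db harmonic minor scale: Db Eb Fb Gb Ab Bbb C.
That puts Fb below C.
From Fb to C: 8 semitones over a fifth = augmented.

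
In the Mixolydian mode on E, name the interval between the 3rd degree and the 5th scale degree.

Spelling the Mixolydian mode on E: E F# G# A B C# D.
3rd degree = G#; 5th scale degree = B.
3 letter names make it a third; at 3 semitones (a half step narrower than major) the quality is minor.

m3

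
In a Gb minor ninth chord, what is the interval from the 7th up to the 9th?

Gbm9: Gb–Bbb–Db–Fb–Ab.
So we need the interval from Fb up to Ab.
Fb up to Ab spans 3 letter names and 4 semitones — a major third.

major 3rd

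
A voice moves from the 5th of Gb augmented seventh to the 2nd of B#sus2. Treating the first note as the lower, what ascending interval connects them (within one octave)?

Gb augmented seventh has D as its 5th, and B#sus2 has C## as its 2nd.
From D to C##: 12 semitones over a seventh = augmented.

augmented 7th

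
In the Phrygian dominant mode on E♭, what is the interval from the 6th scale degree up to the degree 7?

The scale runs E♭ F♭ G A♭ B♭ C♭ D♭.
That puts C♭ below D♭.
From C♭ to D♭ is 2 semitones, exactly the major second.

major second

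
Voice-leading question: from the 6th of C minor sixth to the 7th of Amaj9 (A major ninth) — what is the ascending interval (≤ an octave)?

major seventh

The 6th of C minor sixth is A; the 7th of Amaj9 (A major ninth) is G♯.
A up to G♯ spans 7 letter names and 11 semitones — a major seventh.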